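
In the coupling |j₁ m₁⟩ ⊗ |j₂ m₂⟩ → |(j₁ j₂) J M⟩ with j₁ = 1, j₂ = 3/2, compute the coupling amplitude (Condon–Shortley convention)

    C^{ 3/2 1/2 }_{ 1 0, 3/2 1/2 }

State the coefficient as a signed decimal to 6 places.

j₁+j₂−J=1  J+j₁−j₂=1  J−j₁+j₂=2  j₁+j₂+J+1=5
(j₁±m₁, j₂±m₂, J±M) = (1,1,2,1,2,1)
P² = 4/15
sum k=0..1:
  [0] +1/2 = 1/2
  [1] −1/1 = -1
S = -1/2
C² = P²·S² = 1/15 ; C = -0.258199

-0.258199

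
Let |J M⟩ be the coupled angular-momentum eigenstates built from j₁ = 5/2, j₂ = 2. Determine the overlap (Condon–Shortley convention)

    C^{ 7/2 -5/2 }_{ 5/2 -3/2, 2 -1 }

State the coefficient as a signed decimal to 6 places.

√[8·1!4!3!/9! · 1!4!1!3!1!6!] = √(2304/7)
  +(−1)^0/∏(0,1,4,1,0,2)! = 1/48  (running 1/48)
  +(−1)^1/∏(1,0,3,0,1,3)! = -1/36  (running -1/144)
⟨..|..⟩ = √(2304/7)·(-1/144) = -0.125988

−√(1/63) ≈ -0.125988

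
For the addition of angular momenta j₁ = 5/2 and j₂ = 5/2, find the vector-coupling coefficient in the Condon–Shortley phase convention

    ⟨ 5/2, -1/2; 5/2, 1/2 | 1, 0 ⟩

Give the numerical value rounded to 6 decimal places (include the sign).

+√(1/70) ≈ +0.119523

j₁+j₂−J=4  J+j₁−j₂=1  J−j₁+j₂=1  j₁+j₂+J+1=7
(j₁±m₁, j₂±m₂, J±M) = (2,3,3,2,1,1)
P² = 72/35
sum k=2..3:
  [2] +1/4 = 1/4
  [3] −1/6 = -1/6
S = 1/12
C² = P²·S² = 1/70 ; C = +0.119523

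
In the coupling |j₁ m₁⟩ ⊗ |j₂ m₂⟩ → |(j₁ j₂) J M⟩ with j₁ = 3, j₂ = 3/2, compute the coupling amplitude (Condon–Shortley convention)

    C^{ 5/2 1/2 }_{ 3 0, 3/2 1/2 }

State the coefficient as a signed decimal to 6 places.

-0.414039

j₁+j₂−J=2  J+j₁−j₂=4  J−j₁+j₂=1  j₁+j₂+J+1=8
(j₁±m₁, j₂±m₂, J±M) = (3,3,2,1,3,2)
P² = 216/35
sum k=1..2:
  [1] −1/4 = -1/4
  [2] +1/12 = 1/12
S = -1/6
C² = P²·S² = 6/35 ; C = -0.414039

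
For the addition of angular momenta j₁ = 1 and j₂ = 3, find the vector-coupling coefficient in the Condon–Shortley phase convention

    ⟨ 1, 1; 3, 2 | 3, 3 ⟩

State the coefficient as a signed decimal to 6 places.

triangle: 1!*1!*5!/8! = 120/40320
(j±m)!: 2!*0!*5!*1!*6!*0! = 172800
prefactor² = (2J+1)*Δ*N² = 3600
  k=0: +1/(0!*1!*0!*5!*1!*0!) = 1/120
Σ = 1/120  ⇒  CG² = 3600*1/120² = 1/4
CG = +√(1/4) = +0.500000

+√(1/4) = +0.500000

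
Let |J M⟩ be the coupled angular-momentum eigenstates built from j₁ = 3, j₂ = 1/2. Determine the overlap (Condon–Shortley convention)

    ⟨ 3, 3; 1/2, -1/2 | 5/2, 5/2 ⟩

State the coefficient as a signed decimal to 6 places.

j₁+j₂−J=1  J+j₁−j₂=5  J−j₁+j₂=0  j₁+j₂+J+1=7
(j₁±m₁, j₂±m₂, J±M) = (6,0,0,1,5,0)
P² = 86400/7
sum k=0..0:
  [0] +1/120 = 1/120
S = 1/120
C² = P²·S² = 6/7 ; C = +0.925820

+√(6/7) ≈ +0.925820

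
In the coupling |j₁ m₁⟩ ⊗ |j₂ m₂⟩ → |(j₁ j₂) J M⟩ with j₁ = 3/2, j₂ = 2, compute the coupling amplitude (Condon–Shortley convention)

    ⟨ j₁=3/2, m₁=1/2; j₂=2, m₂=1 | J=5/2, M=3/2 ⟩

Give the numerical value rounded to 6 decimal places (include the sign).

−√(1/35) = -0.169031

√[6·1!2!3!/7! · 2!1!3!1!4!1!] = √(144/35)
  +(−1)^0/∏(0,1,1,3,1,0)! = 1/6  (running 1/6)
  +(−1)^1/∏(1,0,0,2,2,1)! = -1/4  (running -1/12)
⟨..|..⟩ = √(144/35)·(-1/12) = -0.169031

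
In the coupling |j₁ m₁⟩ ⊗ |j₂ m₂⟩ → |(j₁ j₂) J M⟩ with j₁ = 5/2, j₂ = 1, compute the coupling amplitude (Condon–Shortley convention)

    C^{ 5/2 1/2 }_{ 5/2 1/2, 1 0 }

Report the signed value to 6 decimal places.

j₁+j₂−J=1  J+j₁−j₂=4  J−j₁+j₂=1  j₁+j₂+J+1=7
(j₁±m₁, j₂±m₂, J±M) = (3,2,1,1,3,2)
P² = 144/35
sum k=0..1:
  [0] +1/4 = 1/4
  [1] −1/6 = -1/6
S = 1/12
C² = P²·S² = 1/35 ; C = +0.169031

+√(1/35) ≈ +0.169031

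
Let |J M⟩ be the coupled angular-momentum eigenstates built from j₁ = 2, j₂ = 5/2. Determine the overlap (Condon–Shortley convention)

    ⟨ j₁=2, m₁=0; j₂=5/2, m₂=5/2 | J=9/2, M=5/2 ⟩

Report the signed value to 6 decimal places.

+√(1/6) = +0.408248

j₁+j₂−J=0  J+j₁−j₂=4  J−j₁+j₂=5  j₁+j₂+J+1=10
(j₁±m₁, j₂±m₂, J±M) = (2,2,5,0,7,2)
P² = 38400
sum k=0..0:
  [0] +1/480 = 1/480
S = 1/480
C² = P²·S² = 1/6 ; C = +0.408248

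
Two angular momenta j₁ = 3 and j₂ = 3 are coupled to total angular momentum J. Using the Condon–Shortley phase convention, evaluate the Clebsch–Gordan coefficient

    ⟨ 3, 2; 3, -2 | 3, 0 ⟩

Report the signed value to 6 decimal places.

+0.408248  (= +√(1/6))

triangle: 3!*3!*3!/10! = 216/3628800
(j±m)!: 5!*1!*1!*5!*3!*3! = 518400
prefactor² = (2J+1)*Δ*N² = 216
  k=0: +1/(0!*3!*1!*1!*2!*2!) = 1/24
  k=1: −1/(1!*2!*0!*0!*3!*3!) = -1/72
Σ = 1/36  ⇒  CG² = 216*1/36² = 1/6
CG = +√(1/6) = +0.408248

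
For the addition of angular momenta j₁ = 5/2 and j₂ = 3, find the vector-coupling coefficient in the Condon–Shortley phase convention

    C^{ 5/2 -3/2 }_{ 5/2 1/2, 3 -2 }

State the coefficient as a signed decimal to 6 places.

√[6·3!2!3!/9! · 3!2!1!5!1!4!] = √(288/7)
  +(−1)^0/∏(0,3,2,1,0,2)! = 1/24  (running 1/24)
  +(−1)^1/∏(1,2,1,0,1,3)! = -1/12  (running -1/24)
⟨..|..⟩ = √(288/7)·(-1/24) = -0.267261

-0.267261  (= −√(1/14))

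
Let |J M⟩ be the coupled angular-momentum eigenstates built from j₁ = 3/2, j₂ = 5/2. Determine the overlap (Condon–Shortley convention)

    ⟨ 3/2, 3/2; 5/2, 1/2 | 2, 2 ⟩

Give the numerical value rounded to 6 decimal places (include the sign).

√[5·2!1!3!/7! · 3!0!3!2!4!0!] = √(144/7)
  +(−1)^0/∏(0,2,0,3,1,0)! = 1/12  (running 1/12)
⟨..|..⟩ = √(144/7)·(1/12) = +0.377964

+0.377964  (= +√(1/7))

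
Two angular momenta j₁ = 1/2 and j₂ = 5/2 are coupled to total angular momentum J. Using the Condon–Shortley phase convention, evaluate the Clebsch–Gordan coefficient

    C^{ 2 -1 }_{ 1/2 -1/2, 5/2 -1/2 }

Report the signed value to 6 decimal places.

-0.577350  (= −√(1/3))

√[5·1!0!4!/6! · 0!1!2!3!1!3!] = √(12)
  +(−1)^1/∏(1,0,0,1,0,3)! = -1/6  (running -1/6)
⟨..|..⟩ = √(12)·(-1/6) = -0.577350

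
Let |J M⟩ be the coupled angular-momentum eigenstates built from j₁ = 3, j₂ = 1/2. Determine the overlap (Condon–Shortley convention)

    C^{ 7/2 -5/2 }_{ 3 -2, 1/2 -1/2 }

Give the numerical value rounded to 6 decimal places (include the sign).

√[8·0!6!1!/8! · 1!5!0!1!1!6!] = √(86400/7)
  +(−1)^0/∏(0,0,5,0,1,1)! = 1/120  (running 1/120)
⟨..|..⟩ = √(86400/7)·(1/120) = +0.925820

+√(6/7) = +0.925820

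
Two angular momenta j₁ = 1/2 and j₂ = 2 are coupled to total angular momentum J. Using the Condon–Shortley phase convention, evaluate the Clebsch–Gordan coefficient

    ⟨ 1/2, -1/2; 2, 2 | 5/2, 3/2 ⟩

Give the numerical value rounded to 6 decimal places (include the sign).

+√(1/5) ≈ +0.447214

√[6·0!1!4!/6! · 0!1!4!0!4!1!] = √(576/5)
  +(−1)^0/∏(0,0,1,4,0,0)! = 1/24  (running 1/24)
⟨..|..⟩ = √(576/5)·(1/24) = +0.447214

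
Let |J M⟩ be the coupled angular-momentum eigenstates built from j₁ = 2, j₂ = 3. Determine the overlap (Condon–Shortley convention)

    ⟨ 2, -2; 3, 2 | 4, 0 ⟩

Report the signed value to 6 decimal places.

j₁+j₂−J=1  J+j₁−j₂=3  J−j₁+j₂=5  j₁+j₂+J+1=10
(j₁±m₁, j₂±m₂, J±M) = (0,4,5,1,4,4)
P² = 20736/7
sum k=1..1:
  [1] −1/144 = -1/144
S = -1/144
C² = P²·S² = 1/7 ; C = -0.377964

−√(1/7) ≈ -0.377964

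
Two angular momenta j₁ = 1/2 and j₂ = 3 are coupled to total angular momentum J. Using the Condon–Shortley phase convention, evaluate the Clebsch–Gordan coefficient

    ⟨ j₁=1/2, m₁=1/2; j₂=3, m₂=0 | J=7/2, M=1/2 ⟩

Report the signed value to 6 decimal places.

triangle: 0!×1!×6!/8! = 720/40320
(j±m)!: 1!×0!×3!×3!×4!×3! = 5184
prefactor² = (2J+1)×Δ×N² = 5184/7
  k=0: +1/(0!×0!×0!×3!×1!×3!) = 1/36
Σ = 1/36  ⇒  CG² = 5184/7×1/36² = 4/7
CG = +√(4/7) = +0.755929

+√(4/7) ≈ +0.755929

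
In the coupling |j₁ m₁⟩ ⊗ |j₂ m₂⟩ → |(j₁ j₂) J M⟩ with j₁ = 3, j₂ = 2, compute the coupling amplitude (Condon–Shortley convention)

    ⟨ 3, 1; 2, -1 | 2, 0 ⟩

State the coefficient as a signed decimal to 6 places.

-0.377964  (= −√(1/7))

√[5·3!3!1!/8! · 4!2!1!3!2!2!] = √(36/7)
  +(−1)^0/∏(0,3,2,1,1,0)! = 1/12  (running 1/12)
  +(−1)^1/∏(1,2,1,0,2,1)! = -1/4  (running -1/6)
⟨..|..⟩ = √(36/7)·(-1/6) = -0.377964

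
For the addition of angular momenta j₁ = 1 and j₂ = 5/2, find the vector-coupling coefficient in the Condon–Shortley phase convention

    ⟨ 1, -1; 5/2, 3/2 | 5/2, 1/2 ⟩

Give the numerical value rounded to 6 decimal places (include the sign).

-0.676123

j₁+j₂−J=1  J+j₁−j₂=1  J−j₁+j₂=4  j₁+j₂+J+1=7
(j₁±m₁, j₂±m₂, J±M) = (0,2,4,1,3,2)
P² = 576/35
sum k=1..1:
  [1] −1/6 = -1/6
S = -1/6
C² = P²·S² = 16/35 ; C = -0.676123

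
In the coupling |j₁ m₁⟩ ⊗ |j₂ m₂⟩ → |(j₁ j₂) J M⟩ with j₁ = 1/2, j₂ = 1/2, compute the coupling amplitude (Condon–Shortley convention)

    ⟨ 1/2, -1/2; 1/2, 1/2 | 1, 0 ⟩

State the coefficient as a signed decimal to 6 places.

+√(1/2) ≈ +0.707107

j₁+j₂−J=0  J+j₁−j₂=1  J−j₁+j₂=1  j₁+j₂+J+1=3
(j₁±m₁, j₂±m₂, J±M) = (0,1,1,0,1,1)
P² = 1/2
sum k=0..0:
  [0] +1/1 = 1
S = 1
C² = P²·S² = 1/2 ; C = +0.707107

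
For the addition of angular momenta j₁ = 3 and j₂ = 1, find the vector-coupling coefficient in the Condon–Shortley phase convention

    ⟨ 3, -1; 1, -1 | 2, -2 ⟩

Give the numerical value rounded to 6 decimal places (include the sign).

triangle: 2!×4!×0!/7! = 48/5040
(j±m)!: 2!×4!×0!×2!×0!×4! = 2304
prefactor² = (2J+1)×Δ×N² = 768/7
  k=0: +1/(0!×2!×4!×0!×0!×0!) = 1/48
Σ = 1/48  ⇒  CG² = 768/7×1/48² = 1/21
CG = +√(1/21) = +0.218218

+0.218218  (= +√(1/21))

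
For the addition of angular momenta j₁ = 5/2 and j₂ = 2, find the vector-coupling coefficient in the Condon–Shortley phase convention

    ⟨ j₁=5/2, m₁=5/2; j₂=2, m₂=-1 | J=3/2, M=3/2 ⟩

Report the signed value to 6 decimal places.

+√(2/7) = +0.534522

j₁+j₂−J=3  J+j₁−j₂=2  J−j₁+j₂=1  j₁+j₂+J+1=7
(j₁±m₁, j₂±m₂, J±M) = (5,0,1,3,3,0)
P² = 288/7
sum k=0..0:
  [0] +1/12 = 1/12
S = 1/12
C² = P²·S² = 2/7 ; C = +0.534522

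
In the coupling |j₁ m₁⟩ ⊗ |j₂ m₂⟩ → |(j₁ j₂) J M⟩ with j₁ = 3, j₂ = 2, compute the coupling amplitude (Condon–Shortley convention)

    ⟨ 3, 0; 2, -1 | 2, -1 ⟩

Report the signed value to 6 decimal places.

√[5·3!3!1!/8! · 3!3!1!3!1!3!] = √(81/14)
  +(−1)^0/∏(0,3,3,1,0,0)! = 1/36  (running 1/36)
  +(−1)^1/∏(1,2,2,0,1,1)! = -1/4  (running -2/9)
⟨..|..⟩ = √(81/14)·(-2/9) = -0.534522

−√(2/7) ≈ -0.534522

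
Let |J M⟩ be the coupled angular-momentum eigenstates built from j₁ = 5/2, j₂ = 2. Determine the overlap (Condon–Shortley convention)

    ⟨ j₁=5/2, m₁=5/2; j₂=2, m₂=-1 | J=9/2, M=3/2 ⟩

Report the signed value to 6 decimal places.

+0.218218

√[10·0!5!4!/10! · 5!0!1!3!6!3!] = √(172800/7)
  +(−1)^0/∏(0,0,0,1,5,3)! = 1/720  (running 1/720)
⟨..|..⟩ = √(172800/7)·(1/720) = +0.218218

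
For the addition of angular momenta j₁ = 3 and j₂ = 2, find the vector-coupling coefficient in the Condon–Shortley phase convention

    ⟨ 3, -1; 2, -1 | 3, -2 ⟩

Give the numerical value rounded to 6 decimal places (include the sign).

j₁+j₂−J=2  J+j₁−j₂=4  J−j₁+j₂=2  j₁+j₂+J+1=9
(j₁±m₁, j₂±m₂, J±M) = (2,4,1,3,1,5)
P² = 64
sum k=0..1:
  [0] +1/48 = 1/48
  [1] −1/12 = -1/12
S = -1/16
C² = P²·S² = 1/4 ; C = -0.500000

−√(1/4) ≈ -0.500000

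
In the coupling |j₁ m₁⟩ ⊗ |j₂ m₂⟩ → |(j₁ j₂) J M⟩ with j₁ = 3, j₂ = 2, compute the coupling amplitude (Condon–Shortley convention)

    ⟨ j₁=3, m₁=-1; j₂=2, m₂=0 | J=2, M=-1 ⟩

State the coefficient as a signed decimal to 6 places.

√[5·3!3!1!/8! · 2!4!2!2!1!3!] = √(36/7)
  +(−1)^1/∏(1,2,3,1,0,0)! = -1/12  (running -1/12)
  +(−1)^2/∏(2,1,2,0,1,1)! = 1/4  (running 1/6)
⟨..|..⟩ = √(36/7)·(1/6) = +0.377964

+0.377964  (= +√(1/7))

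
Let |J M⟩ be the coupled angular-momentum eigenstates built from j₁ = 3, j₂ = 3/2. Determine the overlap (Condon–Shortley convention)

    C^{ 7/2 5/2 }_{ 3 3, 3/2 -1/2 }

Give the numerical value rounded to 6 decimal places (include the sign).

j₁+j₂−J=1  J+j₁−j₂=5  J−j₁+j₂=2  j₁+j₂+J+1=9
(j₁±m₁, j₂±m₂, J±M) = (6,0,1,2,6,1)
P² = 38400/7
sum k=0..0:
  [0] +1/120 = 1/120
S = 1/120
C² = P²·S² = 8/21 ; C = +0.617213

+0.617213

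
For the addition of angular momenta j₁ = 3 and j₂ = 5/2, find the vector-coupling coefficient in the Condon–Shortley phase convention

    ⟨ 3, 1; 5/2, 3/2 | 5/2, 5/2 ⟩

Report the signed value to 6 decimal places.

+√(2/7) ≈ +0.534522

j₁+j₂−J=3  J+j₁−j₂=3  J−j₁+j₂=2  j₁+j₂+J+1=9
(j₁±m₁, j₂±m₂, J±M) = (4,2,4,1,5,0)
P² = 1152/7
sum k=2..2:
  [2] +1/24 = 1/24
S = 1/24
C² = P²·S² = 2/7 ; C = +0.534522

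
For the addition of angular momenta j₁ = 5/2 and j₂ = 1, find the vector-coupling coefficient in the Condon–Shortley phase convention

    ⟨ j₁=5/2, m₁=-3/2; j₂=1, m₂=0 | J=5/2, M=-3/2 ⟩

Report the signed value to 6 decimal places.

−√(9/35) ≈ -0.507093

triangle: 1!×4!×1!/7! = 24/5040
(j±m)!: 1!×4!×1!×1!×1!×4! = 576
prefactor² = (2J+1)×Δ×N² = 576/35
  k=0: +1/(0!×1!×4!×1!×0!×0!) = 1/24
  k=1: −1/(1!×0!×3!×0!×1!×1!) = -1/6
Σ = -1/8  ⇒  CG² = 576/35×(-1/8)² = 9/35
CG = −√(9/35) = -0.507093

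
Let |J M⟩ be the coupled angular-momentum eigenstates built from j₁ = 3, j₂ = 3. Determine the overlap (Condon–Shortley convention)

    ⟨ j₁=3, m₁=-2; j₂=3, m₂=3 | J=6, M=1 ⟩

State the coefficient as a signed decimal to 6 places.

√[13·0!6!6!/13! · 1!5!6!0!7!5!] = √(622080000/11)
  +(−1)^0/∏(0,0,5,6,1,0)! = 1/86400  (running 1/86400)
⟨..|..⟩ = √(622080000/11)·(1/86400) = +0.087039

+√(1/132) = +0.087039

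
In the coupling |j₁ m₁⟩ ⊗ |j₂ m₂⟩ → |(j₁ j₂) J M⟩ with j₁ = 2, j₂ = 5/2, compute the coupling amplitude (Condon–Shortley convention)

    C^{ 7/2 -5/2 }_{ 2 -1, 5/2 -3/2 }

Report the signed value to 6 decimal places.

√[8·1!3!4!/9! · 1!3!1!4!1!6!] = √(2304/7)
  +(−1)^0/∏(0,1,3,1,0,3)! = 1/36  (running 1/36)
  +(−1)^1/∏(1,0,2,0,1,4)! = -1/48  (running 1/144)
⟨..|..⟩ = √(2304/7)·(1/144) = +0.125988

+0.125988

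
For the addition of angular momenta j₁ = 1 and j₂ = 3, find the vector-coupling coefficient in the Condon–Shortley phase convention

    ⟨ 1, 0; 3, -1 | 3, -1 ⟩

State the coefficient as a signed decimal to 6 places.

+0.288675  (= +√(1/12))

triangle: 1!·1!·5!/8! = 120/40320
(j±m)!: 1!·1!·2!·4!·2!·4! = 2304
prefactor² = (2J+1)·Δ·N² = 48
  k=0: +1/(0!·1!·1!·2!·0!·3!) = 1/12
  k=1: −1/(1!·0!·0!·1!·1!·4!) = -1/24
Σ = 1/24  ⇒  CG² = 48·1/24² = 1/12
CG = +√(1/12) = +0.288675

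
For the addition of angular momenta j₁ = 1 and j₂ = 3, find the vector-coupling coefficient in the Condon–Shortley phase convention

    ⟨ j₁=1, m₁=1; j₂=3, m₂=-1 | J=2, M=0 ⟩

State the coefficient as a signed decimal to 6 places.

triangle: 2!*0!*4!/7! = 48/5040
(j±m)!: 2!*0!*2!*4!*2!*2! = 384
prefactor² = (2J+1)*Δ*N² = 128/7
  k=0: +1/(0!*2!*0!*2!*0!*2!) = 1/8
Σ = 1/8  ⇒  CG² = 128/7*1/8² = 2/7
CG = +√(2/7) = +0.534522

+√(2/7) ≈ +0.534522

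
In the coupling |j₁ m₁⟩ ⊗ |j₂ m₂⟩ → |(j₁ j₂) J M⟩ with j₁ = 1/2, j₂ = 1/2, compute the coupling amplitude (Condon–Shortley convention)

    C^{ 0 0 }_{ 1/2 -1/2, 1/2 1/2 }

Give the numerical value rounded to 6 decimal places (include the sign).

√[1·1!0!0!/2! · 0!1!1!0!0!0!] = √(1/2)
  +(−1)^1/∏(1,0,0,0,0,0)! = -1  (running -1)
⟨..|..⟩ = √(1/2)·(-1) = -0.707107

−√(1/2) = -0.707107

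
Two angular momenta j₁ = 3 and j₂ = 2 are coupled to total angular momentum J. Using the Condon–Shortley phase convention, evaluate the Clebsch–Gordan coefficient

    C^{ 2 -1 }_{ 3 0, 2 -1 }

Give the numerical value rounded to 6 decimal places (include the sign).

−√(2/7) ≈ -0.534522

√[5·3!3!1!/8! · 3!3!1!3!1!3!] = √(81/14)
  +(−1)^0/∏(0,3,3,1,0,0)! = 1/36  (running 1/36)
  +(−1)^1/∏(1,2,2,0,1,1)! = -1/4  (running -2/9)
⟨..|..⟩ = √(81/14)·(-2/9) = -0.534522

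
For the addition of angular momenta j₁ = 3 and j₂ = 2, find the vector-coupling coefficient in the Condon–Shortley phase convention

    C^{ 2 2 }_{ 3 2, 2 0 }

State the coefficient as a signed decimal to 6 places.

√[5·3!3!1!/8! · 5!1!2!2!4!0!] = √(360/7)
  +(−1)^1/∏(1,2,0,1,3,0)! = -1/12  (running -1/12)
⟨..|..⟩ = √(360/7)·(-1/12) = -0.597614

−√(5/14) = -0.597614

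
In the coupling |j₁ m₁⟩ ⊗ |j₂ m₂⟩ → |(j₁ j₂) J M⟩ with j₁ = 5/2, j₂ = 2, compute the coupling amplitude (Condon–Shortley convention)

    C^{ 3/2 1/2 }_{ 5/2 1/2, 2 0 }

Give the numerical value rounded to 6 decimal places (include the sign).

j₁+j₂−J=3  J+j₁−j₂=2  J−j₁+j₂=1  j₁+j₂+J+1=7
(j₁±m₁, j₂±m₂, J±M) = (3,2,2,2,2,1)
P² = 32/35
sum k=1..2:
  [1] −1/2 = -1/2
  [2] +1/4 = 1/4
S = -1/4
C² = P²·S² = 2/35 ; C = -0.239046

−√(2/35) ≈ -0.239046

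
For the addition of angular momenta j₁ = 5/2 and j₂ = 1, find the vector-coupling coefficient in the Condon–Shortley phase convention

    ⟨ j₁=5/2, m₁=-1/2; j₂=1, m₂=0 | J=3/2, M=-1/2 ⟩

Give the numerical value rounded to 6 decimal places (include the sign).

√[4·2!3!0!/6! · 2!3!1!1!1!2!] = √(8/5)
  +(−1)^1/∏(1,1,2,0,1,0)! = -1/2  (running -1/2)
⟨..|..⟩ = √(8/5)·(-1/2) = -0.632456

−√(2/5) ≈ -0.632456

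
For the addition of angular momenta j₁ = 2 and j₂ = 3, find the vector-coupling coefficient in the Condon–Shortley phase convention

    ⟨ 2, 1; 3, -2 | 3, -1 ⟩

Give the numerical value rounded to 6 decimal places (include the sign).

√[7·2!2!4!/9! · 3!1!1!5!2!4!] = √(64)
  +(−1)^0/∏(0,2,1,1,1,3)! = 1/12  (running 1/12)
  +(−1)^1/∏(1,1,0,0,2,4)! = -1/48  (running 1/16)
⟨..|..⟩ = √(64)·(1/16) = +0.500000

+0.500000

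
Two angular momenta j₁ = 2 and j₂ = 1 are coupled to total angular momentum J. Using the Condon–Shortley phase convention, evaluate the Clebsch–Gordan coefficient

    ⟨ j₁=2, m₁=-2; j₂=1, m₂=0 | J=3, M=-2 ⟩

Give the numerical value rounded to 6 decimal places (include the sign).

+√(1/3) ≈ +0.577350

√[7·0!4!2!/7! · 0!4!1!1!1!5!] = √(192)
  +(−1)^0/∏(0,0,4,1,0,1)! = 1/24  (running 1/24)
⟨..|..⟩ = √(192)·(1/24) = +0.577350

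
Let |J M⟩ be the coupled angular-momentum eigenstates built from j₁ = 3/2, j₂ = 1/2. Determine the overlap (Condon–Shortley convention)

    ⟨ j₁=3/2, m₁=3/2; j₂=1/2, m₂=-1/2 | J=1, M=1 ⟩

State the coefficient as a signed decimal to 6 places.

+0.866025

j₁+j₂−J=1  J+j₁−j₂=2  J−j₁+j₂=0  j₁+j₂+J+1=4
(j₁±m₁, j₂±m₂, J±M) = (3,0,0,1,2,0)
P² = 3
sum k=0..0:
  [0] +1/2 = 1/2
S = 1/2
C² = P²·S² = 3/4 ; C = +0.866025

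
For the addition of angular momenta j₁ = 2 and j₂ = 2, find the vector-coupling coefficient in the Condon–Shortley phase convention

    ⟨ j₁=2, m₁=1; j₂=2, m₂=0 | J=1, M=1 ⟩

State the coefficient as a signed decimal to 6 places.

√[3·3!1!1!/6! · 3!1!2!2!2!0!] = √(6/5)
  +(−1)^1/∏(1,2,0,1,1,0)! = -1/2  (running -1/2)
⟨..|..⟩ = √(6/5)·(-1/2) = -0.547723

-0.547723  (= −√(3/10))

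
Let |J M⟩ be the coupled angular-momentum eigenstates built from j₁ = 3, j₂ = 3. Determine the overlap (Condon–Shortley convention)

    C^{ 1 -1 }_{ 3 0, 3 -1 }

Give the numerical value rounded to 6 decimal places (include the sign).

j₁+j₂−J=5  J+j₁−j₂=1  J−j₁+j₂=1  j₁+j₂+J+1=8
(j₁±m₁, j₂±m₂, J±M) = (3,3,2,4,0,2)
P² = 216/7
sum k=2..2:
  [2] +1/12 = 1/12
S = 1/12
C² = P²·S² = 3/14 ; C = +0.462910

+√(3/14) ≈ +0.462910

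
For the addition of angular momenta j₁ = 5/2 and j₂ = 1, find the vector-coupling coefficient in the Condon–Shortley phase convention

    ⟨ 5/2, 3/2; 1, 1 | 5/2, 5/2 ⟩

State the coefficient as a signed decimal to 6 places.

triangle: 1!*4!*1!/7! = 24/5040
(j±m)!: 4!*1!*2!*0!*5!*0! = 5760
prefactor² = (2J+1)*Δ*N² = 1152/7
  k=1: −1/(1!*0!*0!*1!*4!*0!) = -1/24
Σ = -1/24  ⇒  CG² = 1152/7*(-1/24)² = 2/7
CG = −√(2/7) = -0.534522

-0.534522  (= −√(2/7))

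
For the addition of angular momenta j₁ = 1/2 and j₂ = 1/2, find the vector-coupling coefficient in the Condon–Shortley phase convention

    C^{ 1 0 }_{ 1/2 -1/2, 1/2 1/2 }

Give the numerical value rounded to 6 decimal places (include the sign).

j₁+j₂−J=0  J+j₁−j₂=1  J−j₁+j₂=1  j₁+j₂+J+1=3
(j₁±m₁, j₂±m₂, J±M) = (0,1,1,0,1,1)
P² = 1/2
sum k=0..0:
  [0] +1/1 = 1
S = 1
C² = P²·S² = 1/2 ; C = +0.707107

+0.707107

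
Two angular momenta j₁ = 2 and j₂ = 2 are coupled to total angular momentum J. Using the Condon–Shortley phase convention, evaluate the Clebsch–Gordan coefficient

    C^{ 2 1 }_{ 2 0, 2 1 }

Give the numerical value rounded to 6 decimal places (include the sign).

triangle: 2!·2!·2!/7! = 8/5040
(j±m)!: 2!·2!·3!·1!·3!·1! = 144
prefactor² = (2J+1)·Δ·N² = 8/7
  k=1: −1/(1!·1!·1!·2!·1!·0!) = -1/2
  k=2: +1/(2!·0!·0!·1!·2!·1!) = 1/4
Σ = -1/4  ⇒  CG² = 8/7·(-1/4)² = 1/14
CG = −√(1/14) = -0.267261

-0.267261  (= −√(1/14))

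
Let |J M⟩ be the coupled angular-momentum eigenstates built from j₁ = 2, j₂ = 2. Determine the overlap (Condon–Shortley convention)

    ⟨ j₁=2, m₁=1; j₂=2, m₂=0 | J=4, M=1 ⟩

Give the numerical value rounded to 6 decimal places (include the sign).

triangle: 0!·4!·4!/9! = 576/362880
(j±m)!: 3!·1!·2!·2!·5!·3! = 17280
prefactor² = (2J+1)·Δ·N² = 1728/7
  k=0: +1/(0!·0!·1!·2!·3!·2!) = 1/24
Σ = 1/24  ⇒  CG² = 1728/7·1/24² = 3/7
CG = +√(3/7) = +0.654654

+√(3/7) ≈ +0.654654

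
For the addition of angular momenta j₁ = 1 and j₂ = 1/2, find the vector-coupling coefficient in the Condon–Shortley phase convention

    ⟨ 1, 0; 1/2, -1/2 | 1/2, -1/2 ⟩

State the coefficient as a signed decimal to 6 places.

+√(1/3) = +0.577350

j₁+j₂−J=1  J+j₁−j₂=1  J−j₁+j₂=0  j₁+j₂+J+1=3
(j₁±m₁, j₂±m₂, J±M) = (1,1,0,1,0,1)
P² = 1/3
sum k=0..0:
  [0] +1/1 = 1
S = 1
C² = P²·S² = 1/3 ; C = +0.577350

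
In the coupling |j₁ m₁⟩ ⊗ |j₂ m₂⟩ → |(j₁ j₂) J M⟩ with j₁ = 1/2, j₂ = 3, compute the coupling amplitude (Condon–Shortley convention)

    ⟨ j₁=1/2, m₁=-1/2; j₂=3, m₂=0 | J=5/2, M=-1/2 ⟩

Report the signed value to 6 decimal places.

−√(3/7) ≈ -0.654654

triangle: 1!×0!×5!/7! = 120/5040
(j±m)!: 0!×1!×3!×3!×2!×3! = 432
prefactor² = (2J+1)×Δ×N² = 432/7
  k=1: −1/(1!×0!×0!×2!×0!×3!) = -1/12
Σ = -1/12  ⇒  CG² = 432/7×(-1/12)² = 3/7
CG = −√(3/7) = -0.654654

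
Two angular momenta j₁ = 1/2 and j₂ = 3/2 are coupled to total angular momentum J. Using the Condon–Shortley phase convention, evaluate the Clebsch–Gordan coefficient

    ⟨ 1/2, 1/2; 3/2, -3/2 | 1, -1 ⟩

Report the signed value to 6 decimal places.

j₁+j₂−J=1  J+j₁−j₂=0  J−j₁+j₂=2  j₁+j₂+J+1=4
(j₁±m₁, j₂±m₂, J±M) = (1,0,0,3,0,2)
P² = 3
sum k=0..0:
  [0] +1/2 = 1/2
S = 1/2
C² = P²·S² = 3/4 ; C = +0.866025

+√(3/4) ≈ +0.866025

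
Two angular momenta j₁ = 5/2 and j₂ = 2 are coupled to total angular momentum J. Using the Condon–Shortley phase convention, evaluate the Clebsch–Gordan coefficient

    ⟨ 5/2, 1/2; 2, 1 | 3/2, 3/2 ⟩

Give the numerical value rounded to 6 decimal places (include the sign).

+0.507093

j₁+j₂−J=3  J+j₁−j₂=2  J−j₁+j₂=1  j₁+j₂+J+1=7
(j₁±m₁, j₂±m₂, J±M) = (3,2,3,1,3,0)
P² = 144/35
sum k=2..2:
  [2] +1/4 = 1/4
S = 1/4
C² = P²·S² = 9/35 ; C = +0.507093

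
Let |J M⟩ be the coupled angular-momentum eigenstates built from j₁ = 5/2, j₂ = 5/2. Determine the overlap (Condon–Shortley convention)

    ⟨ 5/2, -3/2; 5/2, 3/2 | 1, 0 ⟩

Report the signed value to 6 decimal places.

√[3·4!1!1!/7! · 1!4!4!1!1!1!] = √(288/35)
  +(−1)^3/∏(3,1,1,1,0,0)! = -1/6  (running -1/6)
  +(−1)^4/∏(4,0,0,0,1,1)! = 1/24  (running -1/8)
⟨..|..⟩ = √(288/35)·(-1/8) = -0.358569

-0.358569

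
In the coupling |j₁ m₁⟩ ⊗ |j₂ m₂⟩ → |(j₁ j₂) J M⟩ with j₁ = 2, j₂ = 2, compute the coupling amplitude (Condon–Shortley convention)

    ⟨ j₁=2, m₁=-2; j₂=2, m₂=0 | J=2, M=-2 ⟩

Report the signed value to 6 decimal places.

√[5·2!2!2!/7! · 0!4!2!2!0!4!] = √(128/7)
  +(−1)^2/∏(2,0,2,0,0,2)! = 1/8  (running 1/8)
⟨..|..⟩ = √(128/7)·(1/8) = +0.534522

+0.534522  (= +√(2/7))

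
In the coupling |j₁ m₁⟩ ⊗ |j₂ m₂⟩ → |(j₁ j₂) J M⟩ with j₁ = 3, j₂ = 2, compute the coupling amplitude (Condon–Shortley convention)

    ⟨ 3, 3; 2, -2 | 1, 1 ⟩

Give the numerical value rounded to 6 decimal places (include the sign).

+0.654654

√[3·4!2!0!/7! · 6!0!0!4!2!0!] = √(6912/7)
  +(−1)^0/∏(0,4,0,0,2,0)! = 1/48  (running 1/48)
⟨..|..⟩ = √(6912/7)·(1/48) = +0.654654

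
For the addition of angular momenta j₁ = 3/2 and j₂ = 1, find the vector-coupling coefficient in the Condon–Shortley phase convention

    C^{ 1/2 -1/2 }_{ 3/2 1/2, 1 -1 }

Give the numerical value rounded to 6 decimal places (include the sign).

j₁+j₂−J=2  J+j₁−j₂=1  J−j₁+j₂=0  j₁+j₂+J+1=4
(j₁±m₁, j₂±m₂, J±M) = (2,1,0,2,0,1)
P² = 2/3
sum k=0..0:
  [0] +1/2 = 1/2
S = 1/2
C² = P²·S² = 1/6 ; C = +0.408248

+0.408248  (= +√(1/6))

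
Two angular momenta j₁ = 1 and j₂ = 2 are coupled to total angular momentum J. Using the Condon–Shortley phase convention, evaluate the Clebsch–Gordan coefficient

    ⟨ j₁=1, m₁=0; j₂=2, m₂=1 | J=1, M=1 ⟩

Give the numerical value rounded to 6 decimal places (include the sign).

−√(3/10) ≈ -0.547723

√[3·2!0!2!/5! · 1!1!3!1!2!0!] = √(6/5)
  +(−1)^1/∏(1,1,0,2,0,0)! = -1/2  (running -1/2)
⟨..|..⟩ = √(6/5)·(-1/2) = -0.547723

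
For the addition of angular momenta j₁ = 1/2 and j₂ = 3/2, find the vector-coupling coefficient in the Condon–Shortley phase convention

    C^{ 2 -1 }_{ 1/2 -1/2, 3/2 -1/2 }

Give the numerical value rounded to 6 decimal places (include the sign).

+√(3/4) = +0.866025

j₁+j₂−J=0  J+j₁−j₂=1  J−j₁+j₂=3  j₁+j₂+J+1=5
(j₁±m₁, j₂±m₂, J±M) = (0,1,1,2,1,3)
P² = 3
sum k=0..0:
  [0] +1/2 = 1/2
S = 1/2
C² = P²·S² = 3/4 ; C = +0.866025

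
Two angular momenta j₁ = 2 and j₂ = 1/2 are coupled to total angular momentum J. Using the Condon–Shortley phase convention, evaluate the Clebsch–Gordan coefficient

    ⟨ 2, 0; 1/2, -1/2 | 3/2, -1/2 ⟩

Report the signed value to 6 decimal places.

√[4·1!3!0!/5! · 2!2!0!1!1!2!] = √(8/5)
  +(−1)^0/∏(0,1,2,0,1,0)! = 1/2  (running 1/2)
⟨..|..⟩ = √(8/5)·(1/2) = +0.632456

+0.632456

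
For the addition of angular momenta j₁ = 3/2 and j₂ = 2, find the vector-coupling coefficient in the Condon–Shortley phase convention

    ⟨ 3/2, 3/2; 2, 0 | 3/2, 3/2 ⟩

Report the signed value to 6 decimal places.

+√(1/5) = +0.447214

j₁+j₂−J=2  J+j₁−j₂=1  J−j₁+j₂=2  j₁+j₂+J+1=6
(j₁±m₁, j₂±m₂, J±M) = (3,0,2,2,3,0)
P² = 16/5
sum k=0..0:
  [0] +1/4 = 1/4
S = 1/4
C² = P²·S² = 1/5 ; C = +0.447214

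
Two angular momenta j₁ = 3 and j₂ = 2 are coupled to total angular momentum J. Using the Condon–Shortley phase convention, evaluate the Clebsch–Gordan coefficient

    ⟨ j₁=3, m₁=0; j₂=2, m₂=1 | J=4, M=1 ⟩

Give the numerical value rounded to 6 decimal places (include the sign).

−√(3/14) = -0.462910

j₁+j₂−J=1  J+j₁−j₂=5  J−j₁+j₂=3  j₁+j₂+J+1=10
(j₁±m₁, j₂±m₂, J±M) = (3,3,3,1,5,3)
P² = 1944/7
sum k=0..1:
  [0] +1/72 = 1/72
  [1] −1/24 = -1/24
S = -1/36
C² = P²·S² = 3/14 ; C = -0.462910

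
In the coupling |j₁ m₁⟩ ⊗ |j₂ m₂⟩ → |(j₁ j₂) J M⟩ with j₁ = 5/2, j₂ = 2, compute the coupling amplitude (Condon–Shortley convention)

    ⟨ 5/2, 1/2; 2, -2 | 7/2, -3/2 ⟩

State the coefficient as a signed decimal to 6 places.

+√(8/21) = +0.617213

j₁+j₂−J=1  J+j₁−j₂=4  J−j₁+j₂=3  j₁+j₂+J+1=9
(j₁±m₁, j₂±m₂, J±M) = (3,2,0,4,2,5)
P² = 1536/7
sum k=0..0:
  [0] +1/24 = 1/24
S = 1/24
C² = P²·S² = 8/21 ; C = +0.617213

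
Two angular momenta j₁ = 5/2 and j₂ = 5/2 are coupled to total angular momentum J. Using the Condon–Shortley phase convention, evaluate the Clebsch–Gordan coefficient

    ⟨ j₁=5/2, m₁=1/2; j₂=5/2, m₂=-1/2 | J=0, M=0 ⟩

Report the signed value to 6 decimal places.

triangle: 5!×0!×0!/6! = 120/720
(j±m)!: 3!×2!×2!×3!×0!×0! = 144
prefactor² = (2J+1)×Δ×N² = 24
  k=2: +1/(2!×3!×0!×0!×0!×0!) = 1/12
Σ = 1/12  ⇒  CG² = 24×1/12² = 1/6
CG = +√(1/6) = +0.408248

+0.408248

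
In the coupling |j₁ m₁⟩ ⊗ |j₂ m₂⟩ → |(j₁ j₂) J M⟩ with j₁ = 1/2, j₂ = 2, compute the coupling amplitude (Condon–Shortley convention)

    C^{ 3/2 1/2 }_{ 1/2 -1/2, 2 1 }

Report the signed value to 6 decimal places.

−√(3/5) ≈ -0.774597

√[4·1!0!3!/5! · 0!1!3!1!2!1!] = √(12/5)
  +(−1)^1/∏(1,0,0,2,0,1)! = -1/2  (running -1/2)
⟨..|..⟩ = √(12/5)·(-1/2) = -0.774597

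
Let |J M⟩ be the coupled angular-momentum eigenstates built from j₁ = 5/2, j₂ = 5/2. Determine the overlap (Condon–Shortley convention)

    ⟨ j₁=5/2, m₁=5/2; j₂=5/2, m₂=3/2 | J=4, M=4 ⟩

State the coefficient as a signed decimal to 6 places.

+0.707107

j₁+j₂−J=1  J+j₁−j₂=4  J−j₁+j₂=4  j₁+j₂+J+1=10
(j₁±m₁, j₂±m₂, J±M) = (5,0,4,1,8,0)
P² = 165888
sum k=0..0:
  [0] +1/576 = 1/576
S = 1/576
C² = P²·S² = 1/2 ; C = +0.707107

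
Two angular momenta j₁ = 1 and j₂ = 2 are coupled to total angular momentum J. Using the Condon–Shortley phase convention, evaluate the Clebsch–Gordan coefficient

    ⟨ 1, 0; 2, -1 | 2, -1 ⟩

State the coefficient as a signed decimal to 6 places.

√[5·1!1!3!/6! · 1!1!1!3!1!3!] = √(3/2)
  +(−1)^0/∏(0,1,1,1,0,2)! = 1/2  (running 1/2)
  +(−1)^1/∏(1,0,0,0,1,3)! = -1/6  (running 1/3)
⟨..|..⟩ = √(3/2)·(1/3) = +0.408248

+√(1/6) ≈ +0.408248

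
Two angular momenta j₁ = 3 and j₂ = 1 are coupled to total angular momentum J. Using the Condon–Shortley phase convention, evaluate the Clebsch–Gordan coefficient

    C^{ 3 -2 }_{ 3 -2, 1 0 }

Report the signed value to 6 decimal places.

−√(1/3) ≈ -0.577350

√[7·1!5!1!/8! · 1!5!1!1!1!5!] = √(300)
  +(−1)^0/∏(0,1,5,1,0,0)! = 1/120  (running 1/120)
  +(−1)^1/∏(1,0,4,0,1,1)! = -1/24  (running -1/30)
⟨..|..⟩ = √(300)·(-1/30) = -0.577350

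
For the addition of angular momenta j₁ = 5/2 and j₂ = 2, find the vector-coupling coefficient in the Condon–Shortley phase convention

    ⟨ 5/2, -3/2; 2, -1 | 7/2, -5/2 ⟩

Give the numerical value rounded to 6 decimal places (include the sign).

j₁+j₂−J=1  J+j₁−j₂=4  J−j₁+j₂=3  j₁+j₂+J+1=9
(j₁±m₁, j₂±m₂, J±M) = (1,4,1,3,1,6)
P² = 2304/7
sum k=0..1:
  [0] +1/48 = 1/48
  [1] −1/36 = -1/36
S = -1/144
C² = P²·S² = 1/63 ; C = -0.125988

-0.125988  (= −√(1/63))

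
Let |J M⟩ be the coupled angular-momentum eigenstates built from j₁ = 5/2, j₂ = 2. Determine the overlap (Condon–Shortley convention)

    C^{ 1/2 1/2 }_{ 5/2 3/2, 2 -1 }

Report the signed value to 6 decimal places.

√[2·4!1!0!/6! · 4!1!1!3!1!0!] = √(48/5)
  +(−1)^1/∏(1,3,0,0,1,0)! = -1/6  (running -1/6)
⟨..|..⟩ = √(48/5)·(-1/6) = -0.516398

-0.516398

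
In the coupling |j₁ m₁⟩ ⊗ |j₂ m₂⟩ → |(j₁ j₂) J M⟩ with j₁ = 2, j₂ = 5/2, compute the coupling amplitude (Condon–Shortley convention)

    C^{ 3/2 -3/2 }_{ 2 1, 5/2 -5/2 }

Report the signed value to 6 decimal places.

+0.534522

√[4·3!1!2!/7! · 3!1!0!5!0!3!] = √(288/7)
  +(−1)^0/∏(0,3,1,0,0,2)! = 1/12  (running 1/12)
⟨..|..⟩ = √(288/7)·(1/12) = +0.534522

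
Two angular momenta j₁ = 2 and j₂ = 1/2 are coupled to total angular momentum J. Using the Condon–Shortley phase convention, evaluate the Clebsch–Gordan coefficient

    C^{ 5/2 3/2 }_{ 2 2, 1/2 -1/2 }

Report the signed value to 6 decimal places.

j₁+j₂−J=0  J+j₁−j₂=4  J−j₁+j₂=1  j₁+j₂+J+1=6
(j₁±m₁, j₂±m₂, J±M) = (4,0,0,1,4,1)
P² = 576/5
sum k=0..0:
  [0] +1/24 = 1/24
S = 1/24
C² = P²·S² = 1/5 ; C = +0.447214

+0.447214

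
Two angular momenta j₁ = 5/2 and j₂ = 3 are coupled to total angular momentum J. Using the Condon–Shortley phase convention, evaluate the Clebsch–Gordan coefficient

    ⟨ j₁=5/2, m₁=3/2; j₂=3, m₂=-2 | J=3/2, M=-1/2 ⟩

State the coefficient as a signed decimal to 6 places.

-0.218218

triangle: 4!×1!×2!/8! = 48/40320
(j±m)!: 4!×1!×1!×5!×1!×2! = 5760
prefactor² = (2J+1)×Δ×N² = 192/7
  k=0: +1/(0!×4!×1!×1!×0!×1!) = 1/24
  k=1: −1/(1!×3!×0!×0!×1!×2!) = -1/12
Σ = -1/24  ⇒  CG² = 192/7×(-1/24)² = 1/21
CG = −√(1/21) = -0.218218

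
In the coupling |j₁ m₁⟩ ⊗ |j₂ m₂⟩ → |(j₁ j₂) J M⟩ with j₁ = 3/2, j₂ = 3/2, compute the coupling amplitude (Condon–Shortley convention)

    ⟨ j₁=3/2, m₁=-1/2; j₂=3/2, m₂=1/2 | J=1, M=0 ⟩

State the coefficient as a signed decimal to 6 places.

-0.223607  (= −√(1/20))

j₁+j₂−J=2  J+j₁−j₂=1  J−j₁+j₂=1  j₁+j₂+J+1=5
(j₁±m₁, j₂±m₂, J±M) = (1,2,2,1,1,1)
P² = 1/5
sum k=1..2:
  [1] −1/1 = -1
  [2] +1/2 = 1/2
S = -1/2
C² = P²·S² = 1/20 ; C = -0.223607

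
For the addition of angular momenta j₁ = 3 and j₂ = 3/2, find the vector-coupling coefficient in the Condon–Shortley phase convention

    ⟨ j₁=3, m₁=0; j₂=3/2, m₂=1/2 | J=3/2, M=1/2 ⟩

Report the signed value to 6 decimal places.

triangle: 3!×3!×0!/7! = 36/5040
(j±m)!: 3!×3!×2!×1!×2!×1! = 144
prefactor² = (2J+1)×Δ×N² = 144/35
  k=2: +1/(2!×1!×1!×0!×2!×0!) = 1/4
Σ = 1/4  ⇒  CG² = 144/35×1/4² = 9/35
CG = +√(9/35) = +0.507093

+√(9/35) ≈ +0.507093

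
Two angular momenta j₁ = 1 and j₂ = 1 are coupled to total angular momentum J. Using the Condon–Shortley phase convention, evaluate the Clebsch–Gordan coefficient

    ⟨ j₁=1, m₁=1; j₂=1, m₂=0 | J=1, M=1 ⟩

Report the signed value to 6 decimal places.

+0.707107

j₁+j₂−J=1  J+j₁−j₂=1  J−j₁+j₂=1  j₁+j₂+J+1=4
(j₁±m₁, j₂±m₂, J±M) = (2,0,1,1,2,0)
P² = 1/2
sum k=0..0:
  [0] +1/1 = 1
S = 1
C² = P²·S² = 1/2 ; C = +0.707107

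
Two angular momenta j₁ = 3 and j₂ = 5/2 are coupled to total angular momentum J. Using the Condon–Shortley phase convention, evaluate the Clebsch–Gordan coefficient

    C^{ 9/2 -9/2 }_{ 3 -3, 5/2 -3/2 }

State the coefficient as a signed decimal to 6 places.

√[10·1!5!4!/11! · 0!6!1!4!0!9!] = √(49766400/11)
  +(−1)^1/∏(1,0,5,0,0,4)! = -1/2880  (running -1/2880)
⟨..|..⟩ = √(49766400/11)·(-1/2880) = -0.738549

-0.738549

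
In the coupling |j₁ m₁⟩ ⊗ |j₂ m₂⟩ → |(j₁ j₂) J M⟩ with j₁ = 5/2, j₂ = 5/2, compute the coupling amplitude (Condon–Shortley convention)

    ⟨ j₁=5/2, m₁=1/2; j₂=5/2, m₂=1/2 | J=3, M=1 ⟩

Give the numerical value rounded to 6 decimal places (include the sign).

j₁+j₂−J=2  J+j₁−j₂=3  J−j₁+j₂=3  j₁+j₂+J+1=9
(j₁±m₁, j₂±m₂, J±M) = (3,2,3,2,4,2)
P² = 48/5
sum k=0..2:
  [0] +1/24 = 1/24
  [1] −1/4 = -1/4
  [2] +1/24 = 1/24
S = -1/6
C² = P²·S² = 4/15 ; C = -0.516398

−√(4/15) = -0.516398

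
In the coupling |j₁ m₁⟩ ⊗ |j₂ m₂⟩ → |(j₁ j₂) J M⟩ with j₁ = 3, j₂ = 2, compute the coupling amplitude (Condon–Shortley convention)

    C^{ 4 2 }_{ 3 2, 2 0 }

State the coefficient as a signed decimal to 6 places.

+√(12/35) = +0.585540

triangle: 1!*5!*3!/10! = 720/3628800
(j±m)!: 5!*1!*2!*2!*6!*2! = 691200
prefactor² = (2J+1)*Δ*N² = 8640/7
  k=0: +1/(0!*1!*1!*2!*4!*1!) = 1/48
  k=1: −1/(1!*0!*0!*1!*5!*2!) = -1/240
Σ = 1/60  ⇒  CG² = 8640/7*1/60² = 12/35
CG = +√(12/35) = +0.585540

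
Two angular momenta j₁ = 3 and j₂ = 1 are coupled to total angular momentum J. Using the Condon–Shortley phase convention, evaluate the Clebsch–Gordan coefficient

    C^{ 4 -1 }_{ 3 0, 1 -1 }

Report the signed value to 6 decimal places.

+√(5/14) = +0.597614

√[9·0!6!2!/9! · 3!3!0!2!3!5!] = √(12960/7)
  +(−1)^0/∏(0,0,3,0,3,2)! = 1/72  (running 1/72)
⟨..|..⟩ = √(12960/7)·(1/72) = +0.597614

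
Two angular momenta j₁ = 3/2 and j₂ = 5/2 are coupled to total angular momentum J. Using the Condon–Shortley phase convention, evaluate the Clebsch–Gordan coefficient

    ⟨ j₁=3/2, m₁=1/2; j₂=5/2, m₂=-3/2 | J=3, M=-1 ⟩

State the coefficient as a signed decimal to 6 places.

+0.639010  (= +√(49/120))

triangle: 1!×2!×4!/8! = 48/40320
(j±m)!: 2!×1!×1!×4!×2!×4! = 2304
prefactor² = (2J+1)×Δ×N² = 96/5
  k=0: +1/(0!×1!×1!×1!×1!×3!) = 1/6
  k=1: −1/(1!×0!×0!×0!×2!×4!) = -1/48
Σ = 7/48  ⇒  CG² = 96/5×7/48² = 49/120
CG = +√(49/120) = +0.639010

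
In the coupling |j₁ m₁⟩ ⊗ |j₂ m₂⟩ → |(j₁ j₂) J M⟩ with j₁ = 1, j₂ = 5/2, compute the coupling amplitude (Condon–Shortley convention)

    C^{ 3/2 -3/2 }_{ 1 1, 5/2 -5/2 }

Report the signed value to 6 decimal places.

triangle: 2!*0!*3!/6! = 12/720
(j±m)!: 2!*0!*0!*5!*0!*3! = 1440
prefactor² = (2J+1)*Δ*N² = 96
  k=0: +1/(0!*2!*0!*0!*0!*3!) = 1/12
Σ = 1/12  ⇒  CG² = 96*1/12² = 2/3
CG = +√(2/3) = +0.816497

+√(2/3) = +0.816497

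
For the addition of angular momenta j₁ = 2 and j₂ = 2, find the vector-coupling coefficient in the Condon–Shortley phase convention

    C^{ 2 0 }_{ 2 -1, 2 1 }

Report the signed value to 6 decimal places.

triangle: 2!·2!·2!/7! = 8/5040
(j±m)!: 1!·3!·3!·1!·2!·2! = 144
prefactor² = (2J+1)·Δ·N² = 8/7
  k=1: −1/(1!·1!·2!·2!·0!·0!) = -1/4
  k=2: +1/(2!·0!·1!·1!·1!·1!) = 1/2
Σ = 1/4  ⇒  CG² = 8/7·1/4² = 1/14
CG = +√(1/14) = +0.267261

+√(1/14) = +0.267261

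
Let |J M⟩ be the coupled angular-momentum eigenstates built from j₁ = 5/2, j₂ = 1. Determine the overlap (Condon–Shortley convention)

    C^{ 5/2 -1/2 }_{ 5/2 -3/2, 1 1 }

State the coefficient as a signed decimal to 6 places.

−√(16/35) = -0.676123

j₁+j₂−J=1  J+j₁−j₂=4  J−j₁+j₂=1  j₁+j₂+J+1=7
(j₁±m₁, j₂±m₂, J±M) = (1,4,2,0,2,3)
P² = 576/35
sum k=1..1:
  [1] −1/6 = -1/6
S = -1/6
C² = P²·S² = 16/35 ; C = -0.676123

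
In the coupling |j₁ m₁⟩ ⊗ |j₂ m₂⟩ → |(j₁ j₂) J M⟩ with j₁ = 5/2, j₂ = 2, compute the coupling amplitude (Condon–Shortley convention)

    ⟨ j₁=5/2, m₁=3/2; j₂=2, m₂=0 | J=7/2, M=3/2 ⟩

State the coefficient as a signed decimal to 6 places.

j₁+j₂−J=1  J+j₁−j₂=4  J−j₁+j₂=3  j₁+j₂+J+1=9
(j₁±m₁, j₂±m₂, J±M) = (4,1,2,2,5,2)
P² = 512/7
sum k=0..1:
  [0] +1/12 = 1/12
  [1] −1/48 = -1/48
S = 1/16
C² = P²·S² = 2/7 ; C = +0.534522

+√(2/7) = +0.534522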